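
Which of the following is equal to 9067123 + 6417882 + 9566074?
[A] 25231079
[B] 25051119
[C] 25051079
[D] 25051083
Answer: C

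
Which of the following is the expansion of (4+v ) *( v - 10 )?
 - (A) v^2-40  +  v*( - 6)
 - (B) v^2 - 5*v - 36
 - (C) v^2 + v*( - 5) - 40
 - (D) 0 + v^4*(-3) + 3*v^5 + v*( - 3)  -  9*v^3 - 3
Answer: A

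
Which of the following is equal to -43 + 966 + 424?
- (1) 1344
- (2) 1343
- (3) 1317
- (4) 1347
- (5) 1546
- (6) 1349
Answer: 4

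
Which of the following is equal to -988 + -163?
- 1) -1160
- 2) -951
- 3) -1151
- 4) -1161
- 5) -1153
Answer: 3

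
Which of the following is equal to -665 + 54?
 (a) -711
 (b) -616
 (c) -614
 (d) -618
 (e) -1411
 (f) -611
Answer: f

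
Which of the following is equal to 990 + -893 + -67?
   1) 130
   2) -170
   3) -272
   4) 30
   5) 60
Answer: 4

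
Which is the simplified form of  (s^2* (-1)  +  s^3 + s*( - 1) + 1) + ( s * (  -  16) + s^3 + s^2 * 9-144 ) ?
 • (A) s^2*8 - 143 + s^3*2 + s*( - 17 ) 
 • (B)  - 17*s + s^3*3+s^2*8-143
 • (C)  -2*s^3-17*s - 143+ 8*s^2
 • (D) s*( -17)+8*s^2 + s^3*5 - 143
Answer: A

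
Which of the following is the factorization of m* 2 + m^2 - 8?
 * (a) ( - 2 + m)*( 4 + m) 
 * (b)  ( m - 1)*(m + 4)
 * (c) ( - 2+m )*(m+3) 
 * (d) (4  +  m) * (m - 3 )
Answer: a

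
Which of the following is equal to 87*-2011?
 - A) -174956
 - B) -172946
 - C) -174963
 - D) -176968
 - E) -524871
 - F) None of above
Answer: F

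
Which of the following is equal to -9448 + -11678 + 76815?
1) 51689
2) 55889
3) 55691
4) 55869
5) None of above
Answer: 5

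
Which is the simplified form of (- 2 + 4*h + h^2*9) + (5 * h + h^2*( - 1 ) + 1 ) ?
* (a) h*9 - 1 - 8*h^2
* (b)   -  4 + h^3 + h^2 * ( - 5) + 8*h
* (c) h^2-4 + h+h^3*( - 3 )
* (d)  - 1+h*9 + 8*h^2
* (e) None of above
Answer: d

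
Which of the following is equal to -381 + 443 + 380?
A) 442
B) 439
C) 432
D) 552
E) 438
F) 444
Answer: A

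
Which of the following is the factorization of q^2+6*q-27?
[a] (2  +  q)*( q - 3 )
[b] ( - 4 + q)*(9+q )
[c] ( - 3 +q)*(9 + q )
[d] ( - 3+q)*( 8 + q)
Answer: c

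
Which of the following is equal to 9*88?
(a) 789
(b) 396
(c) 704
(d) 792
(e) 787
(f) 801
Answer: d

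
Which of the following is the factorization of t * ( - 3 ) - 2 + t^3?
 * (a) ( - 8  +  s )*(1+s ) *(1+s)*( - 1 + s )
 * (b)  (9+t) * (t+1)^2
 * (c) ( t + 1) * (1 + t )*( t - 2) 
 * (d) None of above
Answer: c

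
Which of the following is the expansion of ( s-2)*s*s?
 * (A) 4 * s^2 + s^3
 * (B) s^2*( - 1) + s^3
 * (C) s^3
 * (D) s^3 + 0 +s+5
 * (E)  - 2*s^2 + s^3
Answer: E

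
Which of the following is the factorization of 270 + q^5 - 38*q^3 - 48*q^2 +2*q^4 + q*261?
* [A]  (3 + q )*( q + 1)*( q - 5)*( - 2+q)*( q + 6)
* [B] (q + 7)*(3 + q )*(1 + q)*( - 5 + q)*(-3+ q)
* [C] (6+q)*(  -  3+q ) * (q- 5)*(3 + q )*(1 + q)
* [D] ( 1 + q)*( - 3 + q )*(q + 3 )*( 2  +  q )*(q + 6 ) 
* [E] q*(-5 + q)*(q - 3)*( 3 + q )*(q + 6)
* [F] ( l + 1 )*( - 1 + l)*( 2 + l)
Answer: C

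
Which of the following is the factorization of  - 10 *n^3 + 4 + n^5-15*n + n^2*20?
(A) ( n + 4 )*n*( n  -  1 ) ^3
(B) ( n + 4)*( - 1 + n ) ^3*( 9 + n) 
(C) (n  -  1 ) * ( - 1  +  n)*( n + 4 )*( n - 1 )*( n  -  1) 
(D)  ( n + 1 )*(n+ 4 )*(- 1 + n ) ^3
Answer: C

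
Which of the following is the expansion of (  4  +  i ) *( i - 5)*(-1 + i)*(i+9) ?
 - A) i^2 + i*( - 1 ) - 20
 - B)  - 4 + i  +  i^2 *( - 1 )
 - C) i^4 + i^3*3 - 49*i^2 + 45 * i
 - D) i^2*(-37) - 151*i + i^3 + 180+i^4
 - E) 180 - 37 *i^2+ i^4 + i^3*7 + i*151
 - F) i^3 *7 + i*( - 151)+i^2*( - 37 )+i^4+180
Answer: F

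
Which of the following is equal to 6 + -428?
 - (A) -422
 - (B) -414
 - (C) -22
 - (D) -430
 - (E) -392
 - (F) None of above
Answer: A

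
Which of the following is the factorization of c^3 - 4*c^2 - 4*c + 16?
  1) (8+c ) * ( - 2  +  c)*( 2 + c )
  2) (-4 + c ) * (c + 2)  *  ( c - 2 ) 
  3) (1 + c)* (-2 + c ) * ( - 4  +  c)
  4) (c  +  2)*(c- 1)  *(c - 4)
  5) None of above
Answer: 2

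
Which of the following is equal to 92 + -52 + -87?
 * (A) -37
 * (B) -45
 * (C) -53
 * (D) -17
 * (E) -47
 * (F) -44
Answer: E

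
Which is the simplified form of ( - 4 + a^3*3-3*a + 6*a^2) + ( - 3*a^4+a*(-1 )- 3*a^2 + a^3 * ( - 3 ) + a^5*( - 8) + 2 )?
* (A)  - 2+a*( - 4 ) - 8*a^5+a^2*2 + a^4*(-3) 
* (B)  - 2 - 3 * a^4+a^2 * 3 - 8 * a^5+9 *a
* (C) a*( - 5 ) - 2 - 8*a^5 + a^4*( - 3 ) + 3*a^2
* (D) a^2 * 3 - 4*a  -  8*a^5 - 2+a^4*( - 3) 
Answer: D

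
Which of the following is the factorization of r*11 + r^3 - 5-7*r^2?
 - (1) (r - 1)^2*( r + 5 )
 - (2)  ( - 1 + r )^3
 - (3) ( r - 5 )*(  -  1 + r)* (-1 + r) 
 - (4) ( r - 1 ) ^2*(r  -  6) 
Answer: 3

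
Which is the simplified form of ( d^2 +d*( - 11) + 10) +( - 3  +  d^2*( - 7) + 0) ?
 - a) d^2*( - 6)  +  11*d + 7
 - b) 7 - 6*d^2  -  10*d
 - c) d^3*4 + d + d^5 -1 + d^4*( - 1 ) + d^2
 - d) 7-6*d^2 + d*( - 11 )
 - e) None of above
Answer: d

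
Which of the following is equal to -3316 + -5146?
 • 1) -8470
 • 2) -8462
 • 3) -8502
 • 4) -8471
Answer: 2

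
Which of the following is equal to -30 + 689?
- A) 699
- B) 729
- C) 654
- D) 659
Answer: D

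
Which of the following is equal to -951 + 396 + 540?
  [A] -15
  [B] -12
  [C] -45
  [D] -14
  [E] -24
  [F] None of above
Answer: A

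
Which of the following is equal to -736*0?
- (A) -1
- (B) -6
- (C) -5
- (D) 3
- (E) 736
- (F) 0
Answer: F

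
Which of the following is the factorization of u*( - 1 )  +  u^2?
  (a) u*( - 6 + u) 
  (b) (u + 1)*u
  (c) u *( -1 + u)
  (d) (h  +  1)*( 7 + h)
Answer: c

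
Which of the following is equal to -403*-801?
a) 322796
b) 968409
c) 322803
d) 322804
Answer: c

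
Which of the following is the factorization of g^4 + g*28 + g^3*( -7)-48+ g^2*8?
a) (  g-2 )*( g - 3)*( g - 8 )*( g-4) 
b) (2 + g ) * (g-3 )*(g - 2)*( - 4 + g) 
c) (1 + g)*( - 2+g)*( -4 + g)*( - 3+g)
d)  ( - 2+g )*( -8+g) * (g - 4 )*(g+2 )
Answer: b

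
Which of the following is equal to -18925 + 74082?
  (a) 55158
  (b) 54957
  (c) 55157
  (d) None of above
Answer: c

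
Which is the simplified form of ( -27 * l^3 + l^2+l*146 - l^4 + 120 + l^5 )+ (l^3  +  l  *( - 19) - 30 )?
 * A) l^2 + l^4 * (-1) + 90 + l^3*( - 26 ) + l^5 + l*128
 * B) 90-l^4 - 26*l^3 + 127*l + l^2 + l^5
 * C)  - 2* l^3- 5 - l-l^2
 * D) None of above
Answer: B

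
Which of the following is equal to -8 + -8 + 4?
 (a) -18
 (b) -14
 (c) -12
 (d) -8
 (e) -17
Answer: c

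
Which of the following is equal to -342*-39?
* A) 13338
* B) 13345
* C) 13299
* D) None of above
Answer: A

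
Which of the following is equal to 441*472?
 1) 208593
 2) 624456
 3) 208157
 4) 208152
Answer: 4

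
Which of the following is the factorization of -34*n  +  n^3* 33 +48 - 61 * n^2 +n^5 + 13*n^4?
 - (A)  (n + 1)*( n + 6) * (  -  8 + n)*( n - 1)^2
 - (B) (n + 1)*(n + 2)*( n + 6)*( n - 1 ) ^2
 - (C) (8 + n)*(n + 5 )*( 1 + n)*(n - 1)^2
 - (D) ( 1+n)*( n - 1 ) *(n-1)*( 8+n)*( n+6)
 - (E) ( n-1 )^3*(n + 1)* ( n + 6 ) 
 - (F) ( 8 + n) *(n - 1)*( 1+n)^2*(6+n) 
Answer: D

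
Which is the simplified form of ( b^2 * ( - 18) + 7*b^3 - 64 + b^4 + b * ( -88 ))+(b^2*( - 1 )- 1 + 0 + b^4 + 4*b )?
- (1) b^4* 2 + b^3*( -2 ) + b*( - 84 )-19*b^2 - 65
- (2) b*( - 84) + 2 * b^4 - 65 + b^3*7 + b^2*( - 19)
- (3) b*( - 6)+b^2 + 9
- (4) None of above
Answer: 2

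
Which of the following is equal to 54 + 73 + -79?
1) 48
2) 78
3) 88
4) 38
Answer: 1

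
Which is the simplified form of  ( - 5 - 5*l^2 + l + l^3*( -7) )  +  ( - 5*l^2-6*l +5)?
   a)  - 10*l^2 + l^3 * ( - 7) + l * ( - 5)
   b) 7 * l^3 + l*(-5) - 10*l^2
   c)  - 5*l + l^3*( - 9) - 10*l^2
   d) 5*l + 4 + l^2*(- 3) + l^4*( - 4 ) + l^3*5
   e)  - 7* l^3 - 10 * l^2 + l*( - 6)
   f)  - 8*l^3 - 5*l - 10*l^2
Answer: a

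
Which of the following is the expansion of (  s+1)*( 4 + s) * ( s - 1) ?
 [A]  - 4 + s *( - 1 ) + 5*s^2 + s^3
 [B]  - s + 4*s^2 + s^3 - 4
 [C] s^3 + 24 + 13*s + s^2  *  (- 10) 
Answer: B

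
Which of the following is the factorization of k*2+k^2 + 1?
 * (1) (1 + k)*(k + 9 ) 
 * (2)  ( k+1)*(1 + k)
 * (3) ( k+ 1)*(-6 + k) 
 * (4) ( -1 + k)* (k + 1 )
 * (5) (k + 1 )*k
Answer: 2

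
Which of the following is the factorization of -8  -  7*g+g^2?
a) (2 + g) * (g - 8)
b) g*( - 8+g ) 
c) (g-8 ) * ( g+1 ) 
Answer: c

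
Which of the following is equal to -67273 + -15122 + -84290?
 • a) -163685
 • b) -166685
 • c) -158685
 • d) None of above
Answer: b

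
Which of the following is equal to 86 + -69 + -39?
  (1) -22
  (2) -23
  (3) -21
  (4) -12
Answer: 1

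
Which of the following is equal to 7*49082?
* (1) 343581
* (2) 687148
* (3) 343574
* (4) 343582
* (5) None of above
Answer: 3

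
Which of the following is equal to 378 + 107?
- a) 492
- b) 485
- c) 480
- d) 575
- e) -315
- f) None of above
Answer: b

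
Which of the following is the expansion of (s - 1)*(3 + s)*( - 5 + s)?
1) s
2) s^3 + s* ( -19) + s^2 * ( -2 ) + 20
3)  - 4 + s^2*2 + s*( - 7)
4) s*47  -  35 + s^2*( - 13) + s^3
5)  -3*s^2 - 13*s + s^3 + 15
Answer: 5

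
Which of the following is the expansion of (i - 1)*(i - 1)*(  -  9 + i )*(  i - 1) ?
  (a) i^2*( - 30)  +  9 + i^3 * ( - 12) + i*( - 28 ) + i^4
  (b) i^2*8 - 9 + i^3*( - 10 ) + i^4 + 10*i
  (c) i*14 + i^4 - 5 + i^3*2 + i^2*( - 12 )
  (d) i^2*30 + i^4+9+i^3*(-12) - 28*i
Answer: d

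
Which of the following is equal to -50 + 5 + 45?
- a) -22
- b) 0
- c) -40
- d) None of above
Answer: b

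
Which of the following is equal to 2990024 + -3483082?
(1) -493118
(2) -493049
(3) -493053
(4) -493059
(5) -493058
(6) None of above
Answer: 5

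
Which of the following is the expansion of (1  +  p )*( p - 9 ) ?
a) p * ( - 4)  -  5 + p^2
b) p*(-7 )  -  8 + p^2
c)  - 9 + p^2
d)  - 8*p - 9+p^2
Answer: d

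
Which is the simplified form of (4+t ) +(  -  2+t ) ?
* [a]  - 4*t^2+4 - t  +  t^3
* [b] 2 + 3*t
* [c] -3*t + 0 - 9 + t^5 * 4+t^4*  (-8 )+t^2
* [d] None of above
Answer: d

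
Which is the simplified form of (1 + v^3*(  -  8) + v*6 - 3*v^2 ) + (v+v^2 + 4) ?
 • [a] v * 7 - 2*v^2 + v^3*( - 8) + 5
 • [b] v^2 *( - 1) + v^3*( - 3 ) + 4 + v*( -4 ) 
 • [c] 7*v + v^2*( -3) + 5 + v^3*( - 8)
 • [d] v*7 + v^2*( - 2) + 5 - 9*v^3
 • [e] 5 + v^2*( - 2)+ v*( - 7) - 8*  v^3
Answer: a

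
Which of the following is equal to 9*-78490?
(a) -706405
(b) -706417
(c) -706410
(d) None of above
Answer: c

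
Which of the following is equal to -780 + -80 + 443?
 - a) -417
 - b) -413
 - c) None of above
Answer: a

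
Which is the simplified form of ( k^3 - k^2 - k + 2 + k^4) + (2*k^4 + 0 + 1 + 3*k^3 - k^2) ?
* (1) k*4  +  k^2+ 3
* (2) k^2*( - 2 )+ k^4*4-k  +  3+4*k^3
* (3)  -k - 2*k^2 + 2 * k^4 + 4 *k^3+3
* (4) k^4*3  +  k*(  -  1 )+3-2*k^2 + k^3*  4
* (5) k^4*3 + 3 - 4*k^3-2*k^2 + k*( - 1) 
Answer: 4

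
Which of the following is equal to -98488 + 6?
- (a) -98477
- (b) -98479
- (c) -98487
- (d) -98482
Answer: d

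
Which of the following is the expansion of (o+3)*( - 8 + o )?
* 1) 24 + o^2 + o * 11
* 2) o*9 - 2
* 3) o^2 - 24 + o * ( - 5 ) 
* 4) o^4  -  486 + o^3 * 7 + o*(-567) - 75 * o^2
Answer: 3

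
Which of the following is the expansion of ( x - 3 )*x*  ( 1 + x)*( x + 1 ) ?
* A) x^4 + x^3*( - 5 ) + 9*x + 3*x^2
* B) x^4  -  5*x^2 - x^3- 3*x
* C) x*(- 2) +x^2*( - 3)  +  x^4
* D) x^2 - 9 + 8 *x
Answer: B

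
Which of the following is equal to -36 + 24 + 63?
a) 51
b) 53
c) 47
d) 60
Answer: a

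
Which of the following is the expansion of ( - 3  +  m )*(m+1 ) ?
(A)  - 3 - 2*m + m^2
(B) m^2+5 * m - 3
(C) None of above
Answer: A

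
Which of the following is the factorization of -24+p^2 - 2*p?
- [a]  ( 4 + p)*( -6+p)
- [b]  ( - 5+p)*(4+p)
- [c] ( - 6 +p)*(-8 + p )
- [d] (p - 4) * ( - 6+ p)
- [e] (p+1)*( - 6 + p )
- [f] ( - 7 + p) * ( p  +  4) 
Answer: a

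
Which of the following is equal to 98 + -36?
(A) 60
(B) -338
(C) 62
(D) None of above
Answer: C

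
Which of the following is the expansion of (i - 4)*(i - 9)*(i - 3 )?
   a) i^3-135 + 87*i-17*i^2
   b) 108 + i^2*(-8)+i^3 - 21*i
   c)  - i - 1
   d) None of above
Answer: d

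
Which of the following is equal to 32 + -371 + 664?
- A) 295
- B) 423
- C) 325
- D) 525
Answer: C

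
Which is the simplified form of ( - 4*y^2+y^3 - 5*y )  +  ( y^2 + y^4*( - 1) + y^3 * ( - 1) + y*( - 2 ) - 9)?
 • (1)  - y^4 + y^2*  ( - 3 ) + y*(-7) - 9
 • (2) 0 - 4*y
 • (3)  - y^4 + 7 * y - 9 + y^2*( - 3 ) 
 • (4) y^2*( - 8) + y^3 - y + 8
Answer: 1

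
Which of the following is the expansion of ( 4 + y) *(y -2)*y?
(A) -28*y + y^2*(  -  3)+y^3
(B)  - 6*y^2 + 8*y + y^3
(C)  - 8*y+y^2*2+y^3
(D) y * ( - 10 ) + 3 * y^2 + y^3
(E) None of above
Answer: C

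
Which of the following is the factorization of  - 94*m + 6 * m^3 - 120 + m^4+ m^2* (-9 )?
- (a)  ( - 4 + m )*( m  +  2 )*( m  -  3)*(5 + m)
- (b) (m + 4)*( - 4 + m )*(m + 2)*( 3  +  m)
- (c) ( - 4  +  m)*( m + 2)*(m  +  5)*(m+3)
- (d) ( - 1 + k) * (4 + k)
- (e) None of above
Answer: c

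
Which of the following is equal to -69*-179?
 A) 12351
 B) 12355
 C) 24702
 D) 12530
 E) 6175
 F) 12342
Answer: A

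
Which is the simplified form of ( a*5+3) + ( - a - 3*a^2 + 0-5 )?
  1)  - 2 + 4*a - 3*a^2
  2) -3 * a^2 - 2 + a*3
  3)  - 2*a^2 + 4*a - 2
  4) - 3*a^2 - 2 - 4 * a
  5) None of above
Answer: 1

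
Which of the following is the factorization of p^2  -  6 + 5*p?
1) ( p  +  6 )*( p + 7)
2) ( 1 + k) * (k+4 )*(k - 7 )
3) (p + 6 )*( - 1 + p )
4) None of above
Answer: 3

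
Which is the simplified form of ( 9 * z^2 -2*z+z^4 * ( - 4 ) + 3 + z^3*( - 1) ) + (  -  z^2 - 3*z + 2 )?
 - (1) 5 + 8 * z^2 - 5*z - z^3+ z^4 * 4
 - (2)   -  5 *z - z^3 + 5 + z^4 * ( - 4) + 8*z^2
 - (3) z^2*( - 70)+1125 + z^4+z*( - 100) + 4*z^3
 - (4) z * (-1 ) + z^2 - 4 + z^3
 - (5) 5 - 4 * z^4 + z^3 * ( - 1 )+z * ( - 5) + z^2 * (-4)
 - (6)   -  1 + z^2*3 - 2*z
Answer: 2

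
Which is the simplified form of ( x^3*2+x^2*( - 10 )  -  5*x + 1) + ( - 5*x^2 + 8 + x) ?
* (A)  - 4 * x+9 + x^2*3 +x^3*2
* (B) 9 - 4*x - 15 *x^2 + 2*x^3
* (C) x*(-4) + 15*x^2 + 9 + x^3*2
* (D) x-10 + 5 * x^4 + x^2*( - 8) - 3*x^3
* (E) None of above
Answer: B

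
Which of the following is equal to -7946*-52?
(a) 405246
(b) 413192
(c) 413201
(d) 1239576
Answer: b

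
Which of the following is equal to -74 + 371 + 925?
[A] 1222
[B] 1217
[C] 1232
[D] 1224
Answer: A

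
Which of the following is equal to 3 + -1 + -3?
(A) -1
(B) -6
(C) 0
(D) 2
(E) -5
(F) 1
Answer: A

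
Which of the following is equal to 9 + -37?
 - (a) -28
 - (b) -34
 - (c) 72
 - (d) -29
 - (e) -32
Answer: a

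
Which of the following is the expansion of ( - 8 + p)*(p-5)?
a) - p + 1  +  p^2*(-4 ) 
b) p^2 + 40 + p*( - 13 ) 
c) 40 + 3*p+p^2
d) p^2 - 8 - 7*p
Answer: b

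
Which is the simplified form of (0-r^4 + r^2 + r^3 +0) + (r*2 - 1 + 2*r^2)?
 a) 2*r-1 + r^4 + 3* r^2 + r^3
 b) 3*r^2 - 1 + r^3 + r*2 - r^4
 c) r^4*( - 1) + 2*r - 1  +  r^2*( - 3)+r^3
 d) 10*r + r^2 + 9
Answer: b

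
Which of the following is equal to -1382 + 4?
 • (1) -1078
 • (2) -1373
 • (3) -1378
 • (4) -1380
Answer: 3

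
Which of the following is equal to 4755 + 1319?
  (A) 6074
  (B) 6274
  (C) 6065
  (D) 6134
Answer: A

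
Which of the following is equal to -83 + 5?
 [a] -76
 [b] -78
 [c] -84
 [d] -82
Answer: b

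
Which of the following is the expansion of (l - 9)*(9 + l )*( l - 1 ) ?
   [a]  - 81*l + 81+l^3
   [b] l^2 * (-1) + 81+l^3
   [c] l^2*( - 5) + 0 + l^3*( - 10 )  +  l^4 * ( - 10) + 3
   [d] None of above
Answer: d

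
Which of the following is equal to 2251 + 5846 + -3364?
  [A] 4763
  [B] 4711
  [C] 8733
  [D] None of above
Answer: D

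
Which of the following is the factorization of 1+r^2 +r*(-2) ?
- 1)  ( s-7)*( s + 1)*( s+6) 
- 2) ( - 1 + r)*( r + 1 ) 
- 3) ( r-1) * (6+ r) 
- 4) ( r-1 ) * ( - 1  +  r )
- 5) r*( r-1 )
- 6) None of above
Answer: 4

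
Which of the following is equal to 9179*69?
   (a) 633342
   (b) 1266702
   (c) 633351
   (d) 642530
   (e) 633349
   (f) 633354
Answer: c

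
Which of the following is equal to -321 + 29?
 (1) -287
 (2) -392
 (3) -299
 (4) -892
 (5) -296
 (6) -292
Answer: 6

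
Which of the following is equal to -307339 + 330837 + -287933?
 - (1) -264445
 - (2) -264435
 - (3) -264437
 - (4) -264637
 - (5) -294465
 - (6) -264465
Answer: 2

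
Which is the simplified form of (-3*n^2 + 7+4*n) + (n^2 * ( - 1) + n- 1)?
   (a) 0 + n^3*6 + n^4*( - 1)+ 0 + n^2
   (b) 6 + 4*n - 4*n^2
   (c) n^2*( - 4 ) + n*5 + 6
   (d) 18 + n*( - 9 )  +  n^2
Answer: c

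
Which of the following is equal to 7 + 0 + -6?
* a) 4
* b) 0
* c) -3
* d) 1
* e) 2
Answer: d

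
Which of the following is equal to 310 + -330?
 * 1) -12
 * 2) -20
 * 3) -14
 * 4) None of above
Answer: 2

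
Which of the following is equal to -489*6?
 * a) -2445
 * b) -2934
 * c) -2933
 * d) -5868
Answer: b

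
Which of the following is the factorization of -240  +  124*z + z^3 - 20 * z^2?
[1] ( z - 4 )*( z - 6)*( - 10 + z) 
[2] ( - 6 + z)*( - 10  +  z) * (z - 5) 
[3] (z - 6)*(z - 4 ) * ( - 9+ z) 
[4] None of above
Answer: 1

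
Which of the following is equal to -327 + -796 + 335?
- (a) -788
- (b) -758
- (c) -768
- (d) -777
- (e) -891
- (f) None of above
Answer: a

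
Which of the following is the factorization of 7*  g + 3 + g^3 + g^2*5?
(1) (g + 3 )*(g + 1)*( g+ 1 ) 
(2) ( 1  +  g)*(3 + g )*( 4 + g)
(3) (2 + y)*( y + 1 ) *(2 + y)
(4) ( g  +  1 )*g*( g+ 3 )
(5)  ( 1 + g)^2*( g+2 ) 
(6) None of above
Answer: 1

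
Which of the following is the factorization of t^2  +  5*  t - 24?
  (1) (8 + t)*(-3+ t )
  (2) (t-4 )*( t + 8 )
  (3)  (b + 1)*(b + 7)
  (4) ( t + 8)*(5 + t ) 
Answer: 1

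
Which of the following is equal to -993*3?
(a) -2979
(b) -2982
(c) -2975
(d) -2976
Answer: a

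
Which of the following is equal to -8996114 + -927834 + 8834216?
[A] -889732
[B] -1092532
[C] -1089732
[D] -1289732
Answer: C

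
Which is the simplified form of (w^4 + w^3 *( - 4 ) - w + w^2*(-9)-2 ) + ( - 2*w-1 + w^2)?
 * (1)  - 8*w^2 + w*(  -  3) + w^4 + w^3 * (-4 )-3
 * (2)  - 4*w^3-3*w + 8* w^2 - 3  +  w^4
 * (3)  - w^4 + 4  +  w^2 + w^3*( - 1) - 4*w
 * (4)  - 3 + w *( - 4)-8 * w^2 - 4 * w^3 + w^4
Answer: 1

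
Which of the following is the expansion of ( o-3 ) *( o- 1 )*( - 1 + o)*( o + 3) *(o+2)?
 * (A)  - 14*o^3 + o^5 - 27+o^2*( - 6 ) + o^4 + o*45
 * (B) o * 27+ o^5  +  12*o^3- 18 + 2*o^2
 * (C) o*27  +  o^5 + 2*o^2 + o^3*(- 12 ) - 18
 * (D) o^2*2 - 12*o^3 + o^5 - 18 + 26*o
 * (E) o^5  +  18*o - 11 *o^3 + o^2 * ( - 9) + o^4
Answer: C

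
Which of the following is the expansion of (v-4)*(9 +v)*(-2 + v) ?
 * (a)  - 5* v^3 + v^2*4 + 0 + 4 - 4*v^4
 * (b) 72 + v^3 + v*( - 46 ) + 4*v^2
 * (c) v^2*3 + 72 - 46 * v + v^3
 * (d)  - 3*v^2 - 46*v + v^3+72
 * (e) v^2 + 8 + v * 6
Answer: c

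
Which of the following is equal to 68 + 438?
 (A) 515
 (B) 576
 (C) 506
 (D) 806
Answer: C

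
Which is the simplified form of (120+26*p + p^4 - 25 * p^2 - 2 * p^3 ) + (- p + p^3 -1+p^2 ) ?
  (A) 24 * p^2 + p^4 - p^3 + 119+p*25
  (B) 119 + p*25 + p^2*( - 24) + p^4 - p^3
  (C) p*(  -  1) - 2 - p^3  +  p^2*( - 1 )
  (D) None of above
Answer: B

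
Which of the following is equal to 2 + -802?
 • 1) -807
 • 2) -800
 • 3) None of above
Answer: 2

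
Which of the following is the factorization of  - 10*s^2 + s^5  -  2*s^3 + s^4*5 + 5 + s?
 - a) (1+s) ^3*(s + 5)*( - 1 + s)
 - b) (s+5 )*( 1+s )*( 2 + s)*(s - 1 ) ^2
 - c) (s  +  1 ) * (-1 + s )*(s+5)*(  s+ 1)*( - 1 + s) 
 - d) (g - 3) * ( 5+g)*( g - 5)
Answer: c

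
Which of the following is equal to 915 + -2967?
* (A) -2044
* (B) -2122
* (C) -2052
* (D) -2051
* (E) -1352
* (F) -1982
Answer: C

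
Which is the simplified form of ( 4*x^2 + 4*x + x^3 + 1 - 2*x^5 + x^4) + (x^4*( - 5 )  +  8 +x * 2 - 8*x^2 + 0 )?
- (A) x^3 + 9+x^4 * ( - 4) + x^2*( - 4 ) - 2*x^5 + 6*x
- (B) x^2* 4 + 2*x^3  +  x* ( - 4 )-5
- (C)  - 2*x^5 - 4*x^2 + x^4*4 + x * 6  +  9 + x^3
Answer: A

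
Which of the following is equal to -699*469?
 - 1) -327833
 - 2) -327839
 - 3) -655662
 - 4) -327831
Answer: 4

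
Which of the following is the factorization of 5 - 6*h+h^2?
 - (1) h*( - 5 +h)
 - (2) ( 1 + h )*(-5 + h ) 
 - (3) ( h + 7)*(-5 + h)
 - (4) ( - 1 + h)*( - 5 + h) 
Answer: 4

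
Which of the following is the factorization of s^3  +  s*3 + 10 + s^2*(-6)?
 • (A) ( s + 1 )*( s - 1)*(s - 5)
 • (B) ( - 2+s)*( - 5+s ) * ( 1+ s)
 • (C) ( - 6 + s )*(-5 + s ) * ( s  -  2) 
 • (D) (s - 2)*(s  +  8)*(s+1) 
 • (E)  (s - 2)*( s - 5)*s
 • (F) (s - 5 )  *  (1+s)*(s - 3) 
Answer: B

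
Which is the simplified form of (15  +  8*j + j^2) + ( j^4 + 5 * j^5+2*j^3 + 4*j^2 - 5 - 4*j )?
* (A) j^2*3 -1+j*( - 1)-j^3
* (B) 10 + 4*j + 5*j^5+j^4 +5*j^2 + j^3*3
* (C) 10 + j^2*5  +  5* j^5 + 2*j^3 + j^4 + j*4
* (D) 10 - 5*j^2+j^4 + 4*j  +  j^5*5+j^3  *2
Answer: C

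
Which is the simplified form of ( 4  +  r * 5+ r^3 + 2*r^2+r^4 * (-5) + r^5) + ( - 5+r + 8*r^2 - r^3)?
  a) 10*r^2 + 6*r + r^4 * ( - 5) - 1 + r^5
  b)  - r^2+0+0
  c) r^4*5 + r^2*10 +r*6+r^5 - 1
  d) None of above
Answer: a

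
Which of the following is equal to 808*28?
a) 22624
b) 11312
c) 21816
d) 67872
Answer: a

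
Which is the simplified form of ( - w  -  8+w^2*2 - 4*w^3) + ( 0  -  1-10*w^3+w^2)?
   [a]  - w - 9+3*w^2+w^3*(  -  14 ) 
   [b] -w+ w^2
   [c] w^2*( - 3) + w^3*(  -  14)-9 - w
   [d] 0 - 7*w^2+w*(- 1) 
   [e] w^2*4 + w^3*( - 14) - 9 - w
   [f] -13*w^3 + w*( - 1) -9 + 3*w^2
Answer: a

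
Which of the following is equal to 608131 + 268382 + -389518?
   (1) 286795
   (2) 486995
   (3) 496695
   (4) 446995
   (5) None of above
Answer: 2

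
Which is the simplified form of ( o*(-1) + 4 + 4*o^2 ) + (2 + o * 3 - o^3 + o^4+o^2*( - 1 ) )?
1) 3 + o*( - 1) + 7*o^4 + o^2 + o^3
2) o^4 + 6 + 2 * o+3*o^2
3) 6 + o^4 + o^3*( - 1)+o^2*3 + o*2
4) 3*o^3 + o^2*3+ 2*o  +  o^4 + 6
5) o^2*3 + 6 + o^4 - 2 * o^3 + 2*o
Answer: 3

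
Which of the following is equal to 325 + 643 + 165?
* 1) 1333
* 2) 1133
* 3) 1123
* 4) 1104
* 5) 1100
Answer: 2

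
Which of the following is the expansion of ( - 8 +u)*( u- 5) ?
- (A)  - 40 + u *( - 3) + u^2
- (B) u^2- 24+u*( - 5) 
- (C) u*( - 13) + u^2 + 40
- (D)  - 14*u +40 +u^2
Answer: C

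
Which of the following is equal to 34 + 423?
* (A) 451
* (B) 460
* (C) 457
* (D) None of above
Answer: C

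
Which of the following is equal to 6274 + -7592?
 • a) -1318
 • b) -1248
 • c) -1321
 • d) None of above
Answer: a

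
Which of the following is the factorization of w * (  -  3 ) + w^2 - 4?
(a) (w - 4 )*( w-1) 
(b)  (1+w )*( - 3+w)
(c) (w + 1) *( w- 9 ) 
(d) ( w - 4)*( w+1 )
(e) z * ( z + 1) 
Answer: d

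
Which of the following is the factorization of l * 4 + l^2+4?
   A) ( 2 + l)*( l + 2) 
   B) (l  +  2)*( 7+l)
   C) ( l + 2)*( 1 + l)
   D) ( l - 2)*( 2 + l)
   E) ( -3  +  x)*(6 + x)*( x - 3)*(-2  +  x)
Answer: A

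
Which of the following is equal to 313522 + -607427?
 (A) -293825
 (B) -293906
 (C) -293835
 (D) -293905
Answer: D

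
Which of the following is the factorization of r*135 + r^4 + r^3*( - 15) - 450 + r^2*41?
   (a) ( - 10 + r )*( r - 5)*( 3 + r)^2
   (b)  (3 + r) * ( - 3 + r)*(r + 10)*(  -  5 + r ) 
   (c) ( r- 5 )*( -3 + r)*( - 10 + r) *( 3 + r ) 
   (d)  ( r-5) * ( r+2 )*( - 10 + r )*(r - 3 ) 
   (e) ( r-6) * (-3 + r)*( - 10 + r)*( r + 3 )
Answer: c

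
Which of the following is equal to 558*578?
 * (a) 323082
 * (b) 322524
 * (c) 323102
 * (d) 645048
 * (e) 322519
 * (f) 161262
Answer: b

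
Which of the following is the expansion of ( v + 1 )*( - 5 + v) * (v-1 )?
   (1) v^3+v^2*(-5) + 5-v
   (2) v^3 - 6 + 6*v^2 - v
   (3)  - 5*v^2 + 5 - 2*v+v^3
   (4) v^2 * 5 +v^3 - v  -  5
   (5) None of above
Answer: 1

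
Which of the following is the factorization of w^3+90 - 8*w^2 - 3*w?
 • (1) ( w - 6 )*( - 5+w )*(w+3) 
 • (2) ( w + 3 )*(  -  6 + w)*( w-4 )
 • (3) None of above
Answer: 1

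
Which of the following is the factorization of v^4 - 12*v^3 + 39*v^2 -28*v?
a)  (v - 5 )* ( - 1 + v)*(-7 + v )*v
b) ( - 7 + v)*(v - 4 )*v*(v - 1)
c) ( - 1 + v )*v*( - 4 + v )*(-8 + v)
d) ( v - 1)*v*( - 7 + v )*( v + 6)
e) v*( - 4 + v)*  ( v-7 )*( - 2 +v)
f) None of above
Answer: b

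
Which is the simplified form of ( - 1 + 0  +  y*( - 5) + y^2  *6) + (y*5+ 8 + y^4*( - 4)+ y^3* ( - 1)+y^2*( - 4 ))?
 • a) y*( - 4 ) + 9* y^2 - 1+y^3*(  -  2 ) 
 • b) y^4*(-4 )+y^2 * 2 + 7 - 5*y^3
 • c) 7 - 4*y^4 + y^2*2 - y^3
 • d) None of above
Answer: c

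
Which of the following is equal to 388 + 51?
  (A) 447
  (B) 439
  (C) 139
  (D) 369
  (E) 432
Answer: B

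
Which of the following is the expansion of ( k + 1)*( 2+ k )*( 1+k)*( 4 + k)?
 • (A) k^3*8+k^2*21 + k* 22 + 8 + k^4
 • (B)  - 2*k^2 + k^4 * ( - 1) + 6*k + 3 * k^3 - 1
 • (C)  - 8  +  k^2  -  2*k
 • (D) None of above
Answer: A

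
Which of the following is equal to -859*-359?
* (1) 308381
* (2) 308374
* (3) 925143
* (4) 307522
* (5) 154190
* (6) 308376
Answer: 1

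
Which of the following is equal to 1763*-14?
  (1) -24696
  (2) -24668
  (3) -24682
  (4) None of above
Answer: 3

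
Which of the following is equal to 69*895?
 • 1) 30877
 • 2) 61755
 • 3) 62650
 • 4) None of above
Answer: 2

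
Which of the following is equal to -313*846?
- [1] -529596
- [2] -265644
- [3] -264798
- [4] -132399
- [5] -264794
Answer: 3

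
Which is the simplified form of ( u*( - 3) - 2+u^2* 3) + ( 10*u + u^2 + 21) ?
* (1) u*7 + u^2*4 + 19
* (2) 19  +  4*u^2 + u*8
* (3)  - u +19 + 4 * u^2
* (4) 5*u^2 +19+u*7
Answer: 1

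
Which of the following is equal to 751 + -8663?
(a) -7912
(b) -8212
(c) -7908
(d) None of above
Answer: a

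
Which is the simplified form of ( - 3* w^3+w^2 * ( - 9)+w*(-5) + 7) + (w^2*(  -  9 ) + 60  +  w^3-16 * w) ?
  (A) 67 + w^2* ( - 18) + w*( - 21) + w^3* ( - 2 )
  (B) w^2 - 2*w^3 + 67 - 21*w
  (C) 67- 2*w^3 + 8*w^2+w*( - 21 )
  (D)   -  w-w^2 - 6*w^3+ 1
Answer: A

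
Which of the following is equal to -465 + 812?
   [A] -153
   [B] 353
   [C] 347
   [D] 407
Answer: C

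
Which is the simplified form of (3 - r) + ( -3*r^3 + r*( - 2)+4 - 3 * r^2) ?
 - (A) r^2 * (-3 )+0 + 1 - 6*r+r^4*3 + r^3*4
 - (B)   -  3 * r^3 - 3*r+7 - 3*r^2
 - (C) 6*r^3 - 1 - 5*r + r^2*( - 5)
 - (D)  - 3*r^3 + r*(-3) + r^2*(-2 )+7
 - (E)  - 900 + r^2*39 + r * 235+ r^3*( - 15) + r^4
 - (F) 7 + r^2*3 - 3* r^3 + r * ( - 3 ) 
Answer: B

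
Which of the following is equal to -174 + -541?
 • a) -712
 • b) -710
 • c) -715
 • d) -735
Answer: c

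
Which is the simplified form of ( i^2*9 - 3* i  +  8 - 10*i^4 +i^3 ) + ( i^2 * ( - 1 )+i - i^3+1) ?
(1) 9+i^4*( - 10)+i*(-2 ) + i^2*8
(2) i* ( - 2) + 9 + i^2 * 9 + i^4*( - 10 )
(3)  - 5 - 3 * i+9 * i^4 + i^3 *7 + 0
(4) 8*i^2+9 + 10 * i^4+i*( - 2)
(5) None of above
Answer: 1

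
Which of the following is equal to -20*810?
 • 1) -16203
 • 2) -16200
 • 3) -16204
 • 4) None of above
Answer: 2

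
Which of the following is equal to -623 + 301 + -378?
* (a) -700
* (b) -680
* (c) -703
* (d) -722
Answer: a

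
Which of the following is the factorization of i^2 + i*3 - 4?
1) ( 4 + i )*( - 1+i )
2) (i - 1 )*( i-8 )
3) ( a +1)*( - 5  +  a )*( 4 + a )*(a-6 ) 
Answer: 1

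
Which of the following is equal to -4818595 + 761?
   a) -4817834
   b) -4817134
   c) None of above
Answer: a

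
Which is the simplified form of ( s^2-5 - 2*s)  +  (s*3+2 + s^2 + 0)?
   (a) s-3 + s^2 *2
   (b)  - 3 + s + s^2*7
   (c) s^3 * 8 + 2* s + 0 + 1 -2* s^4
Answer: a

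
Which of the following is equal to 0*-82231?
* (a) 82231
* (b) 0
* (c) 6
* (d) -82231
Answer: b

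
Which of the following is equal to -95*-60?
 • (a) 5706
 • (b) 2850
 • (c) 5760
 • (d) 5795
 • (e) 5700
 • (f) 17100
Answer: e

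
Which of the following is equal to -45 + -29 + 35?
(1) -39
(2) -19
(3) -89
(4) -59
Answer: 1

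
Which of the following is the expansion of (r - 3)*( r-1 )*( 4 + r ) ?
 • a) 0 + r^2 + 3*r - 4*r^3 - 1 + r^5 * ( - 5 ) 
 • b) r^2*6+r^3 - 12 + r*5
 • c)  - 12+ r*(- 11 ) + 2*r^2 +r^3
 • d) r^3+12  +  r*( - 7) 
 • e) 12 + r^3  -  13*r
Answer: e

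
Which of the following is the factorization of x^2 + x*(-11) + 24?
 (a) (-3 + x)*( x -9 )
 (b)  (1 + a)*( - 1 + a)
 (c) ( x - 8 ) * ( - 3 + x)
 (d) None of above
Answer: c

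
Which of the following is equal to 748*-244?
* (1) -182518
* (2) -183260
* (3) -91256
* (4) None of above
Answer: 4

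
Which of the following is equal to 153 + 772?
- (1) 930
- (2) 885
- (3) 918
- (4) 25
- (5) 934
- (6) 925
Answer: 6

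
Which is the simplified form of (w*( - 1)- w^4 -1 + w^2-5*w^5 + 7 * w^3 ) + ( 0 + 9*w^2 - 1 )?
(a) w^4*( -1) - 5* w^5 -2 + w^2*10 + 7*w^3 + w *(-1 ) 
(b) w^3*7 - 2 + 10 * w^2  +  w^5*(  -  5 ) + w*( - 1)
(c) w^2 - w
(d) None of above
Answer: a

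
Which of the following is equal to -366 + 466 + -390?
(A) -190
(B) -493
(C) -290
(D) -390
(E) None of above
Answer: C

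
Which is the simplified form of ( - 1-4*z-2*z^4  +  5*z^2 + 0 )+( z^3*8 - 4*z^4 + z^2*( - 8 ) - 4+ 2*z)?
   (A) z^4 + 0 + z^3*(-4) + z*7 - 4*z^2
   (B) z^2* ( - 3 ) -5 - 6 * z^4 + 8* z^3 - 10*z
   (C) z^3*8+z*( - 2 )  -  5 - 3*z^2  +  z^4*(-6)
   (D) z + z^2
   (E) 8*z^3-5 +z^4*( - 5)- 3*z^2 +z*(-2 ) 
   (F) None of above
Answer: C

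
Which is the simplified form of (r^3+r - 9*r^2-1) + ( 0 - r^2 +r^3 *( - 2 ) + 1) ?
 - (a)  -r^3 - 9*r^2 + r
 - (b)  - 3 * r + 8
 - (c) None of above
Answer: c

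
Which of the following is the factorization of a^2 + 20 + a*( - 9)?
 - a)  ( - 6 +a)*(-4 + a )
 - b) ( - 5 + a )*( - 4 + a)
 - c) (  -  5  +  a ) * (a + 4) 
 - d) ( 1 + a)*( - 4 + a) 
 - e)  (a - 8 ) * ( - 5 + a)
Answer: b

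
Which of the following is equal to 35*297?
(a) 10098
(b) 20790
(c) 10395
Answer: c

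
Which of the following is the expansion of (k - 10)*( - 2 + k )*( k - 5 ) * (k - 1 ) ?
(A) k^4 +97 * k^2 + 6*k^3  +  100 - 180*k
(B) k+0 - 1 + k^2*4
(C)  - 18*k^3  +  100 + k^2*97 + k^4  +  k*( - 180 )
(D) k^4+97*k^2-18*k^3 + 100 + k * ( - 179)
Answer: C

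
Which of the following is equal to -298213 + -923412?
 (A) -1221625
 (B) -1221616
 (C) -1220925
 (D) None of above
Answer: A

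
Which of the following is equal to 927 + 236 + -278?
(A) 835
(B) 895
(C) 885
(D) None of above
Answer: C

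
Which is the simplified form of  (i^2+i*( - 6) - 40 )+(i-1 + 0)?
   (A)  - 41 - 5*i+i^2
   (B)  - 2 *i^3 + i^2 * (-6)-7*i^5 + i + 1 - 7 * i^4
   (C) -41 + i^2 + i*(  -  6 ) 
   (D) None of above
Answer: A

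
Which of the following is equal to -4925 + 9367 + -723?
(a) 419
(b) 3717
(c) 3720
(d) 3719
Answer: d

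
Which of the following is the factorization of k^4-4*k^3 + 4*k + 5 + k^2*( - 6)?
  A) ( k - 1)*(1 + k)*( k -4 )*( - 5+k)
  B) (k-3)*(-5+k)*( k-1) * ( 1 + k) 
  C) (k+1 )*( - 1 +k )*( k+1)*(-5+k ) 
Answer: C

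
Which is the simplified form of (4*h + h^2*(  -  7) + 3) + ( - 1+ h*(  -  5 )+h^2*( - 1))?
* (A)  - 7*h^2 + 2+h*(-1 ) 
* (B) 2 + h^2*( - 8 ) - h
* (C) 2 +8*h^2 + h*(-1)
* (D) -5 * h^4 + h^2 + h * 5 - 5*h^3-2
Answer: B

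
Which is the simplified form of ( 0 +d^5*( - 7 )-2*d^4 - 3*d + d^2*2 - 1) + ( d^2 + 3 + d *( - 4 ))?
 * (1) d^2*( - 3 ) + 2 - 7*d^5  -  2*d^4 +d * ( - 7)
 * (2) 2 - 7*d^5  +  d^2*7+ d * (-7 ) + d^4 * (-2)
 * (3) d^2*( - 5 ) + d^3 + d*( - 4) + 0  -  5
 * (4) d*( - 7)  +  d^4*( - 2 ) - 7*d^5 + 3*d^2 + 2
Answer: 4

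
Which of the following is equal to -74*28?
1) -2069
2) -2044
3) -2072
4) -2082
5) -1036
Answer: 3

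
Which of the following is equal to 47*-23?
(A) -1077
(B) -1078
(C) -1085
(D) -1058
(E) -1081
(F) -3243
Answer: E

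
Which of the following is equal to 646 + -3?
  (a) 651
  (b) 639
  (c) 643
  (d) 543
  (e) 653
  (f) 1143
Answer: c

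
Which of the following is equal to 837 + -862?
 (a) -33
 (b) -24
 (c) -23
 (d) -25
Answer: d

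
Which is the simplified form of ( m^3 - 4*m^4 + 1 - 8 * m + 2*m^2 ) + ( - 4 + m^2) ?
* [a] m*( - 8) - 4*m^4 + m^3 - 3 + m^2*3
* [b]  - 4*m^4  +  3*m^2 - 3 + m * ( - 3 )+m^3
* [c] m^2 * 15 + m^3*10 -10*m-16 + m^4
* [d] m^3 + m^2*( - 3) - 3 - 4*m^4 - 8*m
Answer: a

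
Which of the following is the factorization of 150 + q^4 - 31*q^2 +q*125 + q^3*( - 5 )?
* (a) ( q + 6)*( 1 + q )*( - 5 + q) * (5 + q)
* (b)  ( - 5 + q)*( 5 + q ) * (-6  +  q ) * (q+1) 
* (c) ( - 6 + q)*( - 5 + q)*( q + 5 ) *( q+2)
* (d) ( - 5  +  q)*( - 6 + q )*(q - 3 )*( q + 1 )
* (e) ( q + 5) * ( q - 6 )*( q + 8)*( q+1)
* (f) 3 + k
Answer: b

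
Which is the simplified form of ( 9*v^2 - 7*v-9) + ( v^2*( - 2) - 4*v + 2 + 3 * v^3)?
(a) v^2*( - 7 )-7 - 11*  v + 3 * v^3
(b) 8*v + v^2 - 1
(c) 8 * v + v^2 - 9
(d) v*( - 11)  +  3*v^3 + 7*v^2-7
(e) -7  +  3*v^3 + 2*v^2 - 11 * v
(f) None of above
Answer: d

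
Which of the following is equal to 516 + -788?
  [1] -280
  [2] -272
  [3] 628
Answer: 2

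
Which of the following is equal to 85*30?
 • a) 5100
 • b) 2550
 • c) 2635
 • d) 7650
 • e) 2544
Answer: b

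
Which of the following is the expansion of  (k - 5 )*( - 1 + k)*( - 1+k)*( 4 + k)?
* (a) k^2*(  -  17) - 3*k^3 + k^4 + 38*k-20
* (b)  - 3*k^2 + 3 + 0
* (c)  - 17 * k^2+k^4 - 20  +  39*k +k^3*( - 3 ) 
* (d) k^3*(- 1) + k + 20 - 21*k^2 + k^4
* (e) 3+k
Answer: c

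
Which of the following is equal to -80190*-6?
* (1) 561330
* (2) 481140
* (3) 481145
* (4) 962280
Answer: 2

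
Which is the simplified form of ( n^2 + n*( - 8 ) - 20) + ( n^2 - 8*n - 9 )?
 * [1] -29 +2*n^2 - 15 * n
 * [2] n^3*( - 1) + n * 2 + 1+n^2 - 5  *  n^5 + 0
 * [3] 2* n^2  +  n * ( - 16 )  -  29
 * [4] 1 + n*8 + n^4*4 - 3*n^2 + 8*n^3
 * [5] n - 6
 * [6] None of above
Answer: 3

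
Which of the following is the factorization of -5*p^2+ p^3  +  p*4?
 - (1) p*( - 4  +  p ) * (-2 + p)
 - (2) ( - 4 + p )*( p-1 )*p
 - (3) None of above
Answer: 2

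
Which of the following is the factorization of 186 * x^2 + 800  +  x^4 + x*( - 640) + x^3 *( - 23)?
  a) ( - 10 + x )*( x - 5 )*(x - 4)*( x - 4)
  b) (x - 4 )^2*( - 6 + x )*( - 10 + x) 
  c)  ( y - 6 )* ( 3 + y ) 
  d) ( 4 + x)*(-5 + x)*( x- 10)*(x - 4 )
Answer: a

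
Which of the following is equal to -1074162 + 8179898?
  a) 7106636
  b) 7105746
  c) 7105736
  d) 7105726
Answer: c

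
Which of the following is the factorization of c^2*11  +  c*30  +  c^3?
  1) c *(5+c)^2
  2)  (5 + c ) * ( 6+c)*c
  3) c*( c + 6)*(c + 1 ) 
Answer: 2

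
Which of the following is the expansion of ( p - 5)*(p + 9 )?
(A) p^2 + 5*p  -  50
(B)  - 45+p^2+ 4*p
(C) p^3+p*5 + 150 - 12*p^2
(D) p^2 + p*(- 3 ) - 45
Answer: B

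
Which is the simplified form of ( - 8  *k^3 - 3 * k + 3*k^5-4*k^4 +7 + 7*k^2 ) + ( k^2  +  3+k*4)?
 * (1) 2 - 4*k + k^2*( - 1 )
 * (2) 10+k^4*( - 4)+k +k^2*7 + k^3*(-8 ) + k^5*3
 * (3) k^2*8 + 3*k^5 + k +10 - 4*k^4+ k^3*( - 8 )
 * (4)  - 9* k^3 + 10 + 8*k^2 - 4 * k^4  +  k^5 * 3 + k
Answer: 3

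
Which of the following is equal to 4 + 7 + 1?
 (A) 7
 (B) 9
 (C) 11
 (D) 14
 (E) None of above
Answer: E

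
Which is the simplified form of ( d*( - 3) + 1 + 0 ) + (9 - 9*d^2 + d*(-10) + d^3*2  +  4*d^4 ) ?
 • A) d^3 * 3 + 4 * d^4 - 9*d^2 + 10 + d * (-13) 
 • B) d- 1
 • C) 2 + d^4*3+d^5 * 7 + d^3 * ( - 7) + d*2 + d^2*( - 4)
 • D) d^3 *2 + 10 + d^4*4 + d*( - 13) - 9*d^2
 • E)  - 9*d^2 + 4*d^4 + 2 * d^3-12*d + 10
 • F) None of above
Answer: D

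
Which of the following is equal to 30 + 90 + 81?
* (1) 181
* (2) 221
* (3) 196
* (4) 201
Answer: 4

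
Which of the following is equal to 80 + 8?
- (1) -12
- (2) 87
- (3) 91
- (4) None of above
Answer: 4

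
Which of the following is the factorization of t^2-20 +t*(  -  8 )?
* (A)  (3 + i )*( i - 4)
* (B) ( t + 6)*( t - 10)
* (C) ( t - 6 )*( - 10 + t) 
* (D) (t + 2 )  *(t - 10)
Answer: D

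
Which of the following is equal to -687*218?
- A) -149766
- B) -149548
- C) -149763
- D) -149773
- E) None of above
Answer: A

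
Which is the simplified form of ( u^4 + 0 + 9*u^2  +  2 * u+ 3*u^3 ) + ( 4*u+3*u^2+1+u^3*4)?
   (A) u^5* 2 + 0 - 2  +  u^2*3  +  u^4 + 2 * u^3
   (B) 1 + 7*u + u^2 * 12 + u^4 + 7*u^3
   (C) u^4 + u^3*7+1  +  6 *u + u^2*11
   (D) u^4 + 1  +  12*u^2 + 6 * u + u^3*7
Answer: D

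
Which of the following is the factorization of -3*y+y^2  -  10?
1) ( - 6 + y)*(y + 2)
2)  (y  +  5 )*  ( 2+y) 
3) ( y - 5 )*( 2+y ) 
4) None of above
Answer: 3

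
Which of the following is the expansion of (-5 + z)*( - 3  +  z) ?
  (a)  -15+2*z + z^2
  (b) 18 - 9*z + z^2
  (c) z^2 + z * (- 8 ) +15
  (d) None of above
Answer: c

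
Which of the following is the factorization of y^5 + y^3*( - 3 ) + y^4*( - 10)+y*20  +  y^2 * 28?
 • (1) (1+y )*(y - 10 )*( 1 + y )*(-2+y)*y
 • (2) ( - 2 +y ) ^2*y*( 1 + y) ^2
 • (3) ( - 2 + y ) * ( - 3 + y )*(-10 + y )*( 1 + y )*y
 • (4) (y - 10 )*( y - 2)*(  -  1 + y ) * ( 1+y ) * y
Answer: 1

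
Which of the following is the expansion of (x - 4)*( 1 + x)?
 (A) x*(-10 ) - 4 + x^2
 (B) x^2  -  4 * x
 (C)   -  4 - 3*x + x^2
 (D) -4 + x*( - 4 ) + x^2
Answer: C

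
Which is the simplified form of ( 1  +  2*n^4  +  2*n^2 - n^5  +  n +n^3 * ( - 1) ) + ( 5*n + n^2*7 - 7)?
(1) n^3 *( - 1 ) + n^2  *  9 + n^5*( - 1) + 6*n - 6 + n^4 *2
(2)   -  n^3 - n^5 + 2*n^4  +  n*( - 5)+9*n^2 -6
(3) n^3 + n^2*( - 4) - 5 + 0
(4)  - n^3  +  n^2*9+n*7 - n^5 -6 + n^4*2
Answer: 1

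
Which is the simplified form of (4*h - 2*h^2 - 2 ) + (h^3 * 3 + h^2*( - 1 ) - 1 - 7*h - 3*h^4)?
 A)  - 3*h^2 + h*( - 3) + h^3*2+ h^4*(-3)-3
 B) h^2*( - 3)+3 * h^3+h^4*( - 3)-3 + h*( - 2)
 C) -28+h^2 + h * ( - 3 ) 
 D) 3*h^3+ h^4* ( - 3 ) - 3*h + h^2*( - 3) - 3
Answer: D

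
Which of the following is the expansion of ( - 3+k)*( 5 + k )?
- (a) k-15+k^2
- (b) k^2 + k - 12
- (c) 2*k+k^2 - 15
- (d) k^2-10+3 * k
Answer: c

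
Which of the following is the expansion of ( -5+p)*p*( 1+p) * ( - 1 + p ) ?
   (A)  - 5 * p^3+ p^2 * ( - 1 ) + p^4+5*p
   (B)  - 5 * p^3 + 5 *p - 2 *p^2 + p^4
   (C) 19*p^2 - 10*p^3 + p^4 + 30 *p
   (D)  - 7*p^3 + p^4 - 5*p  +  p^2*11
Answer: A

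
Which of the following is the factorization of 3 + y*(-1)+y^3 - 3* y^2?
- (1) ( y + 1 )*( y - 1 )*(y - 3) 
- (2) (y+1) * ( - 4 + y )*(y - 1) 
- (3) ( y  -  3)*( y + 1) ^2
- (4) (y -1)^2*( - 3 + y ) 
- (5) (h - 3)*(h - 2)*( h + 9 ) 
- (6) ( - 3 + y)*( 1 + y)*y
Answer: 1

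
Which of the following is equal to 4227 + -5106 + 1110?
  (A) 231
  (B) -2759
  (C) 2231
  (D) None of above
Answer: A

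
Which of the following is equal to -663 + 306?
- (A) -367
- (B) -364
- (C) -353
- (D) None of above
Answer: D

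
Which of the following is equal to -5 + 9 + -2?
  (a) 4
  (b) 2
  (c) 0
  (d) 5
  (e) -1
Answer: b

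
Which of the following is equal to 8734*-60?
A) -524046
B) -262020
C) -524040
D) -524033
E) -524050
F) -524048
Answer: C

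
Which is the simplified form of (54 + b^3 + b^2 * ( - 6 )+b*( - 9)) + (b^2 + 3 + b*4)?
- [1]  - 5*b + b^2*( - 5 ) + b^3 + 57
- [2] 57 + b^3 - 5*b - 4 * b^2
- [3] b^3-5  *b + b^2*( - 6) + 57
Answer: 1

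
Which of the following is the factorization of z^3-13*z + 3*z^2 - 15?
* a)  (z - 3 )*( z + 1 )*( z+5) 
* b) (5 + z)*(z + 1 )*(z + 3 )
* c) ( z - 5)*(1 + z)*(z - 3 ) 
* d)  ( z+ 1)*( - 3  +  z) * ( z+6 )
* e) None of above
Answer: a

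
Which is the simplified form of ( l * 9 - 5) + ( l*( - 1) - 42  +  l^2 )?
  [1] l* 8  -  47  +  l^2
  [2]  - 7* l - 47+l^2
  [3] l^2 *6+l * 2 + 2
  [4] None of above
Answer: 1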